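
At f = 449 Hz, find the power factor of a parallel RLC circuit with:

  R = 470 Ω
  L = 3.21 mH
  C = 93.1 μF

Step 1 — Angular frequency: ω = 2π·f = 2π·449 = 2821 rad/s.
Step 2 — Component impedances:
  R: Z = R = 470 Ω
  L: Z = jωL = j·2821·0.00321 = 0 + j9.056 Ω
  C: Z = 1/(jωC) = -j/(ω·C) = 0 - j3.807 Ω
Step 3 — Parallel combination: 1/Z_total = 1/R + 1/L + 1/C; Z_total = 0.0918 - j6.568 Ω = 6.569∠-89.2° Ω.
Step 4 — Power factor: PF = cos(φ) = Re(Z)/|Z| = 0.091802/6.5686 = 0.01398.
Step 5 — Type: Im(Z) = -6.568 ⇒ leading (phase φ = -89.2°).

PF = 0.01398 (leading, φ = -89.2°)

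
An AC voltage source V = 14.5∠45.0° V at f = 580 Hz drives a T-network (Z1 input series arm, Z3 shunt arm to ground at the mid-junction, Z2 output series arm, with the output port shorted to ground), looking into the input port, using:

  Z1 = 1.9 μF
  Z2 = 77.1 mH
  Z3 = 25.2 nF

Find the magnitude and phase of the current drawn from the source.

Step 1 — Angular frequency: ω = 2π·f = 2π·580 = 3644 rad/s.
Step 2 — Component impedances:
  Z1: Z = 1/(jωC) = -j/(ω·C) = 0 - j144.4 Ω
  Z2: Z = jωL = j·3644·0.0771 = 0 + j281 Ω
  Z3: Z = 1/(jωC) = -j/(ω·C) = 0 - j1.089e+04 Ω
Step 3 — With the output port shorted to ground, the output series arm Z2 runs from the junction to ground; the shunt arm Z3 also runs from the junction to ground. They appear in parallel: Z3 || Z2 = 0 + j288.4 Ω.
Step 4 — Series with input arm Z1: Z_in = Z1 + (Z3 || Z2) = 0 + j144 Ω = 144∠90.0° Ω.
Step 5 — Source phasor: V = 14.5∠45.0° V = 10.25 + j10.25 V.
Step 6 — Ohm's law: I = V / Z_total = (10.25 + j10.25) / (0 + j144) = 0.07121 - j0.07121 A.
Step 7 — Convert to polar: |I| = 0.1007 A, ∠I = -45.0°.

I = 0.1007∠-45.0° A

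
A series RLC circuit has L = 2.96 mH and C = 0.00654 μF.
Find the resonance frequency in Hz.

Step 1 — Resonance condition Im(Z)=0 gives ω₀ = 1/√(LC).
Step 2 — ω₀ = 1/√(0.00296·6.54e-09) = 2.273e+05 rad/s.
Step 3 — f₀ = ω₀/(2π) = 3.617e+04 Hz.

f₀ = 3.617e+04 Hz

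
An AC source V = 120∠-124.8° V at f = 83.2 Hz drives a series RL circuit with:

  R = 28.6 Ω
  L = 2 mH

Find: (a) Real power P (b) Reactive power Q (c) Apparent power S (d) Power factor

Step 1 — Angular frequency: ω = 2π·f = 2π·83.2 = 522.8 rad/s.
Step 2 — Component impedances:
  R: Z = R = 28.6 Ω
  L: Z = jωL = j·522.8·0.002 = 0 + j1.046 Ω
Step 3 — Series combination: Z_total = R + L = 28.6 + j1.046 Ω = 28.62∠2.1° Ω.
Step 4 — Source phasor: V = 120∠-124.8° V = -68.49 - j98.54 V.
Step 5 — Current: I = V / Z = -2.517 - j3.353 A = 4.193∠-126.9° A.
Step 6 — Complex power: S = V·I* = 502.8 + j18.38 VA.
Step 7 — Real power: P = Re(S) = 502.8 W.
Step 8 — Reactive power: Q = Im(S) = 18.38 VAR.
Step 9 — Apparent power: |S| = 503.2 VA.
Step 10 — Power factor: PF = P/|S| = 0.9993 (lagging).

(a) P = 502.8 W  (b) Q = 18.38 VAR  (c) S = 503.2 VA  (d) PF = 0.9993 (lagging)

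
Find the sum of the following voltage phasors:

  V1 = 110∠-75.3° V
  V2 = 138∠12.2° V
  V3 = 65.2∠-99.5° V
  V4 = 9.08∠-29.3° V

Step 1 — Convert each phasor to rectangular form:
  V1 = 110·(cos(-75.3°) + j·sin(-75.3°)) = 27.91 - j106.4 V
  V2 = 138·(cos(12.2°) + j·sin(12.2°)) = 134.9 + j29.16 V
  V3 = 65.2·(cos(-99.5°) + j·sin(-99.5°)) = -10.76 - j64.31 V
  V4 = 9.08·(cos(-29.3°) + j·sin(-29.3°)) = 7.918 - j4.444 V
Step 2 — Sum components: V_total = 160 - j146 V.
Step 3 — Convert to polar: |V_total| = 216.6 V, ∠V_total = -42.4°.

V_total = 216.6∠-42.4° V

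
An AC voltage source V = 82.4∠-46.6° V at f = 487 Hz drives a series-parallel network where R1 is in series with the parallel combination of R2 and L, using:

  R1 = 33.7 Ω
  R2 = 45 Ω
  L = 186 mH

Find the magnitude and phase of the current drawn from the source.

Step 1 — Angular frequency: ω = 2π·f = 2π·487 = 3060 rad/s.
Step 2 — Component impedances:
  R1: Z = R = 33.7 Ω
  R2: Z = R = 45 Ω
  L: Z = jωL = j·3060·0.186 = 0 + j569.1 Ω
Step 3 — Parallel branch: R2 || L = 1/(1/R2 + 1/L) = 44.72 + j3.536 Ω.
Step 4 — Series with R1: Z_total = R1 + (R2 || L) = 78.42 + j3.536 Ω = 78.5∠2.6° Ω.
Step 5 — Source phasor: V = 82.4∠-46.6° V = 56.62 - j59.87 V.
Step 6 — Ohm's law: I = V / Z_total = (56.62 - j59.87) / (78.42 + j3.536) = 0.6861 - j0.7944 A.
Step 7 — Convert to polar: |I| = 1.05 A, ∠I = -49.2°.

I = 1.05∠-49.2° A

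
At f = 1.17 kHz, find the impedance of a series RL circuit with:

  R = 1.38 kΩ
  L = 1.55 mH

Step 1 — Angular frequency: ω = 2π·f = 2π·1170 = 7351 rad/s.
Step 2 — Component impedances:
  R: Z = R = 1380 Ω
  L: Z = jωL = j·7351·0.00155 = 0 + j11.39 Ω
Step 3 — Series combination: Z_total = R + L = 1380 + j11.39 Ω = 1380∠0.5° Ω.

Z = 1380 + j11.39 Ω = 1380∠0.5° Ω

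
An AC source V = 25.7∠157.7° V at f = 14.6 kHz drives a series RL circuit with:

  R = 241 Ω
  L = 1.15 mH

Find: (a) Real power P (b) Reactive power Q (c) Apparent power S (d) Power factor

Step 1 — Angular frequency: ω = 2π·f = 2π·1.46e+04 = 9.173e+04 rad/s.
Step 2 — Component impedances:
  R: Z = R = 241 Ω
  L: Z = jωL = j·9.173e+04·0.00115 = 0 + j105.5 Ω
Step 3 — Series combination: Z_total = R + L = 241 + j105.5 Ω = 263.1∠23.6° Ω.
Step 4 — Source phasor: V = 25.7∠157.7° V = -23.78 + j9.752 V.
Step 5 — Current: I = V / Z = -0.06793 + j0.0702 A = 0.09769∠134.1° A.
Step 6 — Complex power: S = V·I* = 2.3 + j1.007 VA.
Step 7 — Real power: P = Re(S) = 2.3 W.
Step 8 — Reactive power: Q = Im(S) = 1.007 VAR.
Step 9 — Apparent power: |S| = 2.511 VA.
Step 10 — Power factor: PF = P/|S| = 0.9161 (lagging).

(a) P = 2.3 W  (b) Q = 1.007 VAR  (c) S = 2.511 VA  (d) PF = 0.9161 (lagging)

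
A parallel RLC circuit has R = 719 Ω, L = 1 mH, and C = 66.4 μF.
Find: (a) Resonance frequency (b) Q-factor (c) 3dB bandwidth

Step 1 — Resonance: ω₀ = 1/√(LC) = 1/√(0.001·6.64e-05) = 3881 rad/s.
Step 2 — f₀ = ω₀/(2π) = 617.6 Hz.
Step 3 — Parallel Q: Q = R/(ω₀L) = 719/(3881·0.001) = 185.3.
Step 4 — Bandwidth: Δω = ω₀/Q = 20.95 rad/s; BW = Δω/(2π) = 3.334 Hz.

(a) f₀ = 617.6 Hz  (b) Q = 185.3  (c) BW = 3.334 Hz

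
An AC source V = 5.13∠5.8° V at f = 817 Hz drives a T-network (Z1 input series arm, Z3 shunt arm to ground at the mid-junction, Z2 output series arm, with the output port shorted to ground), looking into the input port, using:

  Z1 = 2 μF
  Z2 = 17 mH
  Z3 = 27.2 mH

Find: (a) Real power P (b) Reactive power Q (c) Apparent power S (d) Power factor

Step 1 — Angular frequency: ω = 2π·f = 2π·817 = 5133 rad/s.
Step 2 — Component impedances:
  Z1: Z = 1/(jωC) = -j/(ω·C) = 0 - j97.4 Ω
  Z2: Z = jωL = j·5133·0.017 = 0 + j87.27 Ω
  Z3: Z = jωL = j·5133·0.0272 = 0 + j139.6 Ω
Step 3 — With the output port shorted to ground, the output series arm Z2 runs from the junction to ground; the shunt arm Z3 also runs from the junction to ground. They appear in parallel: Z3 || Z2 = 0 + j53.7 Ω.
Step 4 — Series with input arm Z1: Z_in = Z1 + (Z3 || Z2) = 0 - j43.7 Ω = 43.7∠-90.0° Ω.
Step 5 — Source phasor: V = 5.13∠5.8° V = 5.104 + j0.5184 V.
Step 6 — Current: I = V / Z = -0.01186 + j0.1168 A = 0.1174∠95.8° A.
Step 7 — Complex power: S = V·I* = 0 - j0.6022 VA.
Step 8 — Real power: P = Re(S) = 0 W.
Step 9 — Reactive power: Q = Im(S) = -0.6022 VAR.
Step 10 — Apparent power: |S| = 0.6022 VA.
Step 11 — Power factor: PF = P/|S| = 0 (leading).

(a) P = 0 W  (b) Q = -0.6022 VAR  (c) S = 0.6022 VA  (d) PF = 0 (leading)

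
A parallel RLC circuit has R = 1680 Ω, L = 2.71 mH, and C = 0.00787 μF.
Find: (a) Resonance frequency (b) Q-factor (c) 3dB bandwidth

Step 1 — Resonance: ω₀ = 1/√(LC) = 1/√(0.00271·7.87e-09) = 2.165e+05 rad/s.
Step 2 — f₀ = ω₀/(2π) = 3.446e+04 Hz.
Step 3 — Parallel Q: Q = R/(ω₀L) = 1680/(2.165e+05·0.00271) = 2.863.
Step 4 — Bandwidth: Δω = ω₀/Q = 7.563e+04 rad/s; BW = Δω/(2π) = 1.204e+04 Hz.

(a) f₀ = 3.446e+04 Hz  (b) Q = 2.863  (c) BW = 1.204e+04 Hz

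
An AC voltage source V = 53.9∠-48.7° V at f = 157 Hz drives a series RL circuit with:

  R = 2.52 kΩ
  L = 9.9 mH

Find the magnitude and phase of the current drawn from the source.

Step 1 — Angular frequency: ω = 2π·f = 2π·157 = 986.5 rad/s.
Step 2 — Component impedances:
  R: Z = R = 2520 Ω
  L: Z = jωL = j·986.5·0.0099 = 0 + j9.766 Ω
Step 3 — Series combination: Z_total = R + L = 2520 + j9.766 Ω = 2520∠0.2° Ω.
Step 4 — Source phasor: V = 53.9∠-48.7° V = 35.57 - j40.49 V.
Step 5 — Ohm's law: I = V / Z_total = (35.57 - j40.49) / (2520 + j9.766) = 0.01405 - j0.01612 A.
Step 6 — Convert to polar: |I| = 0.02139 A, ∠I = -48.9°.

I = 0.02139∠-48.9° A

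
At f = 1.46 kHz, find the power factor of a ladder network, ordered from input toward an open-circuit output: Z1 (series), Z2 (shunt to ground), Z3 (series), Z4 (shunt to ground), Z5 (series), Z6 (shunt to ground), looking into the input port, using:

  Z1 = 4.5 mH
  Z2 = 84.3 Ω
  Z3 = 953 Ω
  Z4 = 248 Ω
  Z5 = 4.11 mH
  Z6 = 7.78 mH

Step 1 — Angular frequency: ω = 2π·f = 2π·1460 = 9173 rad/s.
Step 2 — Component impedances:
  Z1: Z = jωL = j·9173·0.0045 = 0 + j41.28 Ω
  Z2: Z = R = 84.3 Ω
  Z3: Z = R = 953 Ω
  Z4: Z = R = 248 Ω
  Z5: Z = jωL = j·9173·0.00411 = 0 + j37.7 Ω
  Z6: Z = jωL = j·9173·0.00778 = 0 + j71.37 Ω
Step 3 — Ladder network (open output): work backward from the far end, alternating series and parallel combinations. Z_in = 77.75 + j41.84 Ω = 88.29∠28.3° Ω.
Step 4 — Power factor: PF = cos(φ) = Re(Z)/|Z| = 77.75/88.29 = 0.8806.
Step 5 — Type: Im(Z) = 41.84 ⇒ lagging (phase φ = 28.3°).

PF = 0.8806 (lagging, φ = 28.3°)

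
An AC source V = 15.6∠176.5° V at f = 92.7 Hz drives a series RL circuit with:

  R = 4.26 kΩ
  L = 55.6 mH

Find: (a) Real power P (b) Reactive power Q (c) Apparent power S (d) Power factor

Step 1 — Angular frequency: ω = 2π·f = 2π·92.7 = 582.5 rad/s.
Step 2 — Component impedances:
  R: Z = R = 4260 Ω
  L: Z = jωL = j·582.5·0.0556 = 0 + j32.38 Ω
Step 3 — Series combination: Z_total = R + L = 4260 + j32.38 Ω = 4260∠0.4° Ω.
Step 4 — Source phasor: V = 15.6∠176.5° V = -15.57 + j0.9524 V.
Step 5 — Current: I = V / Z = -0.003653 + j0.0002513 A = 0.003662∠176.1° A.
Step 6 — Complex power: S = V·I* = 0.05712 + j0.0004342 VA.
Step 7 — Real power: P = Re(S) = 0.05712 W.
Step 8 — Reactive power: Q = Im(S) = 0.0004342 VAR.
Step 9 — Apparent power: |S| = 0.05713 VA.
Step 10 — Power factor: PF = P/|S| = 1 (lagging).

(a) P = 0.05712 W  (b) Q = 0.0004342 VAR  (c) S = 0.05713 VA  (d) PF = 1 (lagging)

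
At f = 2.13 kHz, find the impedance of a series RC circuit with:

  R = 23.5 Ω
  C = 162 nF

Step 1 — Angular frequency: ω = 2π·f = 2π·2130 = 1.338e+04 rad/s.
Step 2 — Component impedances:
  R: Z = R = 23.5 Ω
  C: Z = 1/(jωC) = -j/(ω·C) = 0 - j461.2 Ω
Step 3 — Series combination: Z_total = R + C = 23.5 - j461.2 Ω = 461.8∠-87.1° Ω.

Z = 23.5 - j461.2 Ω = 461.8∠-87.1° Ω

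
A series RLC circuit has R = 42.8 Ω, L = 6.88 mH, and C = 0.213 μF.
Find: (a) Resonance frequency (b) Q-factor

Step 1 — Resonance condition Im(Z)=0 gives ω₀ = 1/√(LC).
Step 2 — ω₀ = 1/√(0.00688·2.13e-07) = 2.612e+04 rad/s.
Step 3 — f₀ = ω₀/(2π) = 4158 Hz.
Step 4 — Series Q: Q = ω₀L/R = 2.612e+04·0.00688/42.8 = 4.199.

(a) f₀ = 4158 Hz  (b) Q = 4.199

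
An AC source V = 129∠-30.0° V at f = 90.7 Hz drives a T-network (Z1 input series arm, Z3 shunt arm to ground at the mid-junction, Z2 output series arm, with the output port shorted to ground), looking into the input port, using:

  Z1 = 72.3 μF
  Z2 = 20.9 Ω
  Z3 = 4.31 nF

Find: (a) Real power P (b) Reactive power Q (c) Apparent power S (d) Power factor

Step 1 — Angular frequency: ω = 2π·f = 2π·90.7 = 569.9 rad/s.
Step 2 — Component impedances:
  Z1: Z = 1/(jωC) = -j/(ω·C) = 0 - j24.27 Ω
  Z2: Z = R = 20.9 Ω
  Z3: Z = 1/(jωC) = -j/(ω·C) = 0 - j4.071e+05 Ω
Step 3 — With the output port shorted to ground, the output series arm Z2 runs from the junction to ground; the shunt arm Z3 also runs from the junction to ground. They appear in parallel: Z3 || Z2 = 20.9 - j0.001073 Ω.
Step 4 — Series with input arm Z1: Z_in = Z1 + (Z3 || Z2) = 20.9 - j24.27 Ω = 32.03∠-49.3° Ω.
Step 5 — Source phasor: V = 129∠-30.0° V = 111.7 - j64.5 V.
Step 6 — Current: I = V / Z = 3.802 + j1.329 A = 4.027∠19.3° A.
Step 7 — Complex power: S = V·I* = 339 - j393.7 VA.
Step 8 — Real power: P = Re(S) = 339 W.
Step 9 — Reactive power: Q = Im(S) = -393.7 VAR.
Step 10 — Apparent power: |S| = 519.5 VA.
Step 11 — Power factor: PF = P/|S| = 0.6525 (leading).

(a) P = 339 W  (b) Q = -393.7 VAR  (c) S = 519.5 VA  (d) PF = 0.6525 (leading)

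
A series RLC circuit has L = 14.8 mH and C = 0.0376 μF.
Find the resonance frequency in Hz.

Step 1 — Resonance condition Im(Z)=0 gives ω₀ = 1/√(LC).
Step 2 — ω₀ = 1/√(0.0148·3.76e-08) = 4.239e+04 rad/s.
Step 3 — f₀ = ω₀/(2π) = 6747 Hz.

f₀ = 6747 Hz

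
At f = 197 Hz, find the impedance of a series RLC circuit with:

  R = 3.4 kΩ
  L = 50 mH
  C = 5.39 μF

Step 1 — Angular frequency: ω = 2π·f = 2π·197 = 1238 rad/s.
Step 2 — Component impedances:
  R: Z = R = 3400 Ω
  L: Z = jωL = j·1238·0.05 = 0 + j61.89 Ω
  C: Z = 1/(jωC) = -j/(ω·C) = 0 - j149.9 Ω
Step 3 — Series combination: Z_total = R + L + C = 3400 - j88 Ω = 3401∠-1.5° Ω.

Z = 3400 - j88 Ω = 3401∠-1.5° Ω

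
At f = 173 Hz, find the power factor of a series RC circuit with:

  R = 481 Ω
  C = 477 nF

Step 1 — Angular frequency: ω = 2π·f = 2π·173 = 1087 rad/s.
Step 2 — Component impedances:
  R: Z = R = 481 Ω
  C: Z = 1/(jωC) = -j/(ω·C) = 0 - j1929 Ω
Step 3 — Series combination: Z_total = R + C = 481 - j1929 Ω = 1988∠-76.0° Ω.
Step 4 — Power factor: PF = cos(φ) = Re(Z)/|Z| = 481/1988 = 0.242.
Step 5 — Type: Im(Z) = -1929 ⇒ leading (phase φ = -76.0°).

PF = 0.242 (leading, φ = -76.0°)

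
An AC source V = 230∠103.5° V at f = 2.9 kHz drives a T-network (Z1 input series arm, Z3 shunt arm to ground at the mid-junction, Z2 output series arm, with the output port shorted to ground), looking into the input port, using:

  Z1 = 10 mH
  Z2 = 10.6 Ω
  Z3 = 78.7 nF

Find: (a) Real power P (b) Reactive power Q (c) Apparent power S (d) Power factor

Step 1 — Angular frequency: ω = 2π·f = 2π·2900 = 1.822e+04 rad/s.
Step 2 — Component impedances:
  Z1: Z = jωL = j·1.822e+04·0.01 = 0 + j182.2 Ω
  Z2: Z = R = 10.6 Ω
  Z3: Z = 1/(jωC) = -j/(ω·C) = 0 - j697.3 Ω
Step 3 — With the output port shorted to ground, the output series arm Z2 runs from the junction to ground; the shunt arm Z3 also runs from the junction to ground. They appear in parallel: Z3 || Z2 = 10.6 - j0.1611 Ω.
Step 4 — Series with input arm Z1: Z_in = Z1 + (Z3 || Z2) = 10.6 + j182.1 Ω = 182.4∠86.7° Ω.
Step 5 — Source phasor: V = 230∠103.5° V = -53.69 + j223.6 V.
Step 6 — Current: I = V / Z = 1.207 + j0.3652 A = 1.261∠16.8° A.
Step 7 — Complex power: S = V·I* = 16.86 + j289.6 VA.
Step 8 — Real power: P = Re(S) = 16.86 W.
Step 9 — Reactive power: Q = Im(S) = 289.6 VAR.
Step 10 — Apparent power: |S| = 290.1 VA.
Step 11 — Power factor: PF = P/|S| = 0.05811 (lagging).

(a) P = 16.86 W  (b) Q = 289.6 VAR  (c) S = 290.1 VA  (d) PF = 0.05811 (lagging)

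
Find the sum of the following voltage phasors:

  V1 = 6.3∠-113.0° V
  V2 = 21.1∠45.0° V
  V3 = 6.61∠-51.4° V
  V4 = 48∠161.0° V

Step 1 — Convert each phasor to rectangular form:
  V1 = 6.3·(cos(-113.0°) + j·sin(-113.0°)) = -2.462 - j5.799 V
  V2 = 21.1·(cos(45.0°) + j·sin(45.0°)) = 14.92 + j14.92 V
  V3 = 6.61·(cos(-51.4°) + j·sin(-51.4°)) = 4.124 - j5.166 V
  V4 = 48·(cos(161.0°) + j·sin(161.0°)) = -45.38 + j15.63 V
Step 2 — Sum components: V_total = -28.8 + j19.58 V.
Step 3 — Convert to polar: |V_total| = 34.83 V, ∠V_total = 145.8°.

V_total = 34.83∠145.8° V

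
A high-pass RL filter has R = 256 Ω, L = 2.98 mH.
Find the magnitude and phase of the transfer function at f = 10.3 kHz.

Step 1 — Angular frequency: ω = 2π·1.03e+04 = 6.472e+04 rad/s.
Step 2 — Transfer function: H(jω) = jωL/(R + jωL).
Step 3 — Numerator jωL = j·192.9; denominator R + jωL = 256 + j192.9.
Step 4 — H = 0.3621 + j0.4806.
Step 5 — Magnitude: |H| = 0.6017 (-4.4 dB); phase: φ = 53.0°.

|H| = 0.6017 (-4.4 dB), φ = 53.0°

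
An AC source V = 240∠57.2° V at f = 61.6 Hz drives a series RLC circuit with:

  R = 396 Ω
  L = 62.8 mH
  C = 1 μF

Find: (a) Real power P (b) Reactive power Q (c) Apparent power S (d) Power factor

Step 1 — Angular frequency: ω = 2π·f = 2π·61.6 = 387 rad/s.
Step 2 — Component impedances:
  R: Z = R = 396 Ω
  L: Z = jωL = j·387·0.0628 = 0 + j24.31 Ω
  C: Z = 1/(jωC) = -j/(ω·C) = 0 - j2584 Ω
Step 3 — Series combination: Z_total = R + L + C = 396 - j2559 Ω = 2590∠-81.2° Ω.
Step 4 — Source phasor: V = 240∠57.2° V = 130 + j201.7 V.
Step 5 — Current: I = V / Z = -0.0693 + j0.06152 A = 0.09267∠138.4° A.
Step 6 — Complex power: S = V·I* = 3.401 - j21.98 VA.
Step 7 — Real power: P = Re(S) = 3.401 W.
Step 8 — Reactive power: Q = Im(S) = -21.98 VAR.
Step 9 — Apparent power: |S| = 22.24 VA.
Step 10 — Power factor: PF = P/|S| = 0.1529 (leading).

(a) P = 3.401 W  (b) Q = -21.98 VAR  (c) S = 22.24 VA  (d) PF = 0.1529 (leading)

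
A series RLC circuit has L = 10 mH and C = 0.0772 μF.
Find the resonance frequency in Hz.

Step 1 — Resonance condition Im(Z)=0 gives ω₀ = 1/√(LC).
Step 2 — ω₀ = 1/√(0.01·7.72e-08) = 3.599e+04 rad/s.
Step 3 — f₀ = ω₀/(2π) = 5728 Hz.

f₀ = 5728 Hz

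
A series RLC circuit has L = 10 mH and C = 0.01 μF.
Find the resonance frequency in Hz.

Step 1 — Resonance condition Im(Z)=0 gives ω₀ = 1/√(LC).
Step 2 — ω₀ = 1/√(0.01·1e-08) = 1e+05 rad/s.
Step 3 — f₀ = ω₀/(2π) = 1.592e+04 Hz.

f₀ = 1.592e+04 Hz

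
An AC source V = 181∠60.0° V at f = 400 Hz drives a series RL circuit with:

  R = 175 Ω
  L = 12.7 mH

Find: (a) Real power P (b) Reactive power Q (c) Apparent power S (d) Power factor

Step 1 — Angular frequency: ω = 2π·f = 2π·400 = 2513 rad/s.
Step 2 — Component impedances:
  R: Z = R = 175 Ω
  L: Z = jωL = j·2513·0.0127 = 0 + j31.92 Ω
Step 3 — Series combination: Z_total = R + L = 175 + j31.92 Ω = 177.9∠10.3° Ω.
Step 4 — Source phasor: V = 181∠60.0° V = 90.5 + j156.8 V.
Step 5 — Current: I = V / Z = 0.6586 + j0.7756 A = 1.017∠49.7° A.
Step 6 — Complex power: S = V·I* = 181.2 + j33.05 VA.
Step 7 — Real power: P = Re(S) = 181.2 W.
Step 8 — Reactive power: Q = Im(S) = 33.05 VAR.
Step 9 — Apparent power: |S| = 184.2 VA.
Step 10 — Power factor: PF = P/|S| = 0.9838 (lagging).

(a) P = 181.2 W  (b) Q = 33.05 VAR  (c) S = 184.2 VA  (d) PF = 0.9838 (lagging)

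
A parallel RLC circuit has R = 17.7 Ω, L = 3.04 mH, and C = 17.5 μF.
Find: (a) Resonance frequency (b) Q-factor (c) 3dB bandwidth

Step 1 — Resonance: ω₀ = 1/√(LC) = 1/√(0.00304·1.75e-05) = 4336 rad/s.
Step 2 — f₀ = ω₀/(2π) = 690 Hz.
Step 3 — Parallel Q: Q = R/(ω₀L) = 17.7/(4336·0.00304) = 1.343.
Step 4 — Bandwidth: Δω = ω₀/Q = 3228 rad/s; BW = Δω/(2π) = 513.8 Hz.

(a) f₀ = 690 Hz  (b) Q = 1.343  (c) BW = 513.8 Hz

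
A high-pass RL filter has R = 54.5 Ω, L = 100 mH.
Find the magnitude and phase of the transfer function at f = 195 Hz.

Step 1 — Angular frequency: ω = 2π·195 = 1225 rad/s.
Step 2 — Transfer function: H(jω) = jωL/(R + jωL).
Step 3 — Numerator jωL = j·122.5; denominator R + jωL = 54.5 + j122.5.
Step 4 — H = 0.8348 + j0.3713.
Step 5 — Magnitude: |H| = 0.9137 (-0.8 dB); phase: φ = 24.0°.

|H| = 0.9137 (-0.8 dB), φ = 24.0°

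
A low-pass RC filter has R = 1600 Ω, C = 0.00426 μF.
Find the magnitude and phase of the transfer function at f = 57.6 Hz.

Step 1 — Angular frequency: ω = 2π·57.6 = 361.9 rad/s.
Step 2 — Transfer function: H(jω) = 1/(1 + jωRC).
Step 3 — Denominator: 1 + jωRC = 1 + j·361.9·1600·4.26e-09 = 1 + j0.002467.
Step 4 — H = 1 - j0.002467.
Step 5 — Magnitude: |H| = 1 (-0.0 dB); phase: φ = -0.1°.

|H| = 1 (-0.0 dB), φ = -0.1°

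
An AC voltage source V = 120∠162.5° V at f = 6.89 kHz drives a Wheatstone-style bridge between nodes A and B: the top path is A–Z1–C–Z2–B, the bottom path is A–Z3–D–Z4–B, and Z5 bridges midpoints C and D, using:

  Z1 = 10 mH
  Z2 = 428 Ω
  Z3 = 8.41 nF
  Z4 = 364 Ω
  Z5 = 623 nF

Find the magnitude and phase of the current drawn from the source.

Step 1 — Angular frequency: ω = 2π·f = 2π·6890 = 4.329e+04 rad/s.
Step 2 — Component impedances:
  Z1: Z = jωL = j·4.329e+04·0.01 = 0 + j432.9 Ω
  Z2: Z = R = 428 Ω
  Z3: Z = 1/(jωC) = -j/(ω·C) = 0 - j2747 Ω
  Z4: Z = R = 364 Ω
  Z5: Z = 1/(jωC) = -j/(ω·C) = 0 - j37.08 Ω
Step 3 — Bridge requires nodal analysis (the Z5 bridge couples midpoints C and D, so the two paths cannot be reduced to a simple series/parallel combination). Setting node B to ground and injecting 1 A at node A, the 3-node admittance system at A, C, D solves to V_A = Z_AB = 197.6 + j494.6 Ω = 532.6∠68.2° Ω.
Step 4 — Source phasor: V = 120∠162.5° V = -114.4 + j36.08 V.
Step 5 — Ohm's law: I = V / Z_total = (-114.4 + j36.08) / (197.6 + j494.6) = -0.0168 + j0.2247 A.
Step 6 — Convert to polar: |I| = 0.2253 A, ∠I = 94.3°.

I = 0.2253∠94.3° A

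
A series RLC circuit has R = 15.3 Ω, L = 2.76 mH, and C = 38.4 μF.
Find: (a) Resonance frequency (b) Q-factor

Step 1 — Resonance condition Im(Z)=0 gives ω₀ = 1/√(LC).
Step 2 — ω₀ = 1/√(0.00276·3.84e-05) = 3072 rad/s.
Step 3 — f₀ = ω₀/(2π) = 488.9 Hz.
Step 4 — Series Q: Q = ω₀L/R = 3072·0.00276/15.3 = 0.5541.

(a) f₀ = 488.9 Hz  (b) Q = 0.5541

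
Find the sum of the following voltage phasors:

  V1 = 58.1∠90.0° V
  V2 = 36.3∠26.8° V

Step 1 — Convert each phasor to rectangular form:
  V1 = 58.1·(cos(90.0°) + j·sin(90.0°)) = 0 + j58.1 V
  V2 = 36.3·(cos(26.8°) + j·sin(26.8°)) = 32.4 + j16.37 V
Step 2 — Sum components: V_total = 32.4 + j74.47 V.
Step 3 — Convert to polar: |V_total| = 81.21 V, ∠V_total = 66.5°.

V_total = 81.21∠66.5° V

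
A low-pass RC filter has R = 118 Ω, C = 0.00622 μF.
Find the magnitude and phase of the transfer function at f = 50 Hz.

Step 1 — Angular frequency: ω = 2π·50 = 314.2 rad/s.
Step 2 — Transfer function: H(jω) = 1/(1 + jωRC).
Step 3 — Denominator: 1 + jωRC = 1 + j·314.2·118·6.22e-09 = 1 + j0.0002306.
Step 4 — H = 1 - j0.0002306.
Step 5 — Magnitude: |H| = 1 (-0.0 dB); phase: φ = -0.0°.

|H| = 1 (-0.0 dB), φ = -0.0°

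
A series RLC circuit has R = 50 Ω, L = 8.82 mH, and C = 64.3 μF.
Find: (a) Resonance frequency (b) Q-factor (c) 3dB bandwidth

Step 1 — Resonance: ω₀ = 1/√(LC) = 1/√(0.00882·6.43e-05) = 1328 rad/s.
Step 2 — f₀ = ω₀/(2π) = 211.3 Hz.
Step 3 — Series Q: Q = ω₀L/R = 1328·0.00882/50 = 0.2342.
Step 4 — Bandwidth: Δω = ω₀/Q = 5669 rad/s; BW = Δω/(2π) = 902.2 Hz.

(a) f₀ = 211.3 Hz  (b) Q = 0.2342  (c) BW = 902.2 Hz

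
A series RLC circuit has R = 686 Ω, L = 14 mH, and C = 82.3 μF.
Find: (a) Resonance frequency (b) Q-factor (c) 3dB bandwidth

Step 1 — Resonance: ω₀ = 1/√(LC) = 1/√(0.014·8.23e-05) = 931.6 rad/s.
Step 2 — f₀ = ω₀/(2π) = 148.3 Hz.
Step 3 — Series Q: Q = ω₀L/R = 931.6·0.014/686 = 0.01901.
Step 4 — Bandwidth: Δω = ω₀/Q = 4.9e+04 rad/s; BW = Δω/(2π) = 7799 Hz.

(a) f₀ = 148.3 Hz  (b) Q = 0.01901  (c) BW = 7799 Hz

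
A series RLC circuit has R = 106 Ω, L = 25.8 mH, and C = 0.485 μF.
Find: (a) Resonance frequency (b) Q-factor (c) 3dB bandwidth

Step 1 — Resonance: ω₀ = 1/√(LC) = 1/√(0.0258·4.85e-07) = 8940 rad/s.
Step 2 — f₀ = ω₀/(2π) = 1423 Hz.
Step 3 — Series Q: Q = ω₀L/R = 8940·0.0258/106 = 2.176.
Step 4 — Bandwidth: Δω = ω₀/Q = 4109 rad/s; BW = Δω/(2π) = 653.9 Hz.

(a) f₀ = 1423 Hz  (b) Q = 2.176  (c) BW = 653.9 Hz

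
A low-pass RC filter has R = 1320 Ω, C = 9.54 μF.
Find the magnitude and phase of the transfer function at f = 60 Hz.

Step 1 — Angular frequency: ω = 2π·60 = 377 rad/s.
Step 2 — Transfer function: H(jω) = 1/(1 + jωRC).
Step 3 — Denominator: 1 + jωRC = 1 + j·377·1320·9.54e-06 = 1 + j4.747.
Step 4 — H = 0.04249 - j0.2017.
Step 5 — Magnitude: |H| = 0.2061 (-13.7 dB); phase: φ = -78.1°.

|H| = 0.2061 (-13.7 dB), φ = -78.1°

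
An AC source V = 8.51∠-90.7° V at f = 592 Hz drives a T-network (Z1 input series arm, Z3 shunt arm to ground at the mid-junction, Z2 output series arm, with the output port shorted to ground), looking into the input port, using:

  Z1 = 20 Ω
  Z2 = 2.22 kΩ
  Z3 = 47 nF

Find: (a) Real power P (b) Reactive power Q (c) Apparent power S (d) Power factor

Step 1 — Angular frequency: ω = 2π·f = 2π·592 = 3720 rad/s.
Step 2 — Component impedances:
  Z1: Z = R = 20 Ω
  Z2: Z = R = 2220 Ω
  Z3: Z = 1/(jωC) = -j/(ω·C) = 0 - j5720 Ω
Step 3 — With the output port shorted to ground, the output series arm Z2 runs from the junction to ground; the shunt arm Z3 also runs from the junction to ground. They appear in parallel: Z3 || Z2 = 1929 - j748.8 Ω.
Step 4 — Series with input arm Z1: Z_in = Z1 + (Z3 || Z2) = 1949 - j748.8 Ω = 2088∠-21.0° Ω.
Step 5 — Source phasor: V = 8.51∠-90.7° V = -0.104 - j8.509 V.
Step 6 — Current: I = V / Z = 0.001415 - j0.003822 A = 0.004075∠-69.7° A.
Step 7 — Complex power: S = V·I* = 0.03237 - j0.01244 VA.
Step 8 — Real power: P = Re(S) = 0.03237 W.
Step 9 — Reactive power: Q = Im(S) = -0.01244 VAR.
Step 10 — Apparent power: |S| = 0.03468 VA.
Step 11 — Power factor: PF = P/|S| = 0.9335 (leading).

(a) P = 0.03237 W  (b) Q = -0.01244 VAR  (c) S = 0.03468 VA  (d) PF = 0.9335 (leading)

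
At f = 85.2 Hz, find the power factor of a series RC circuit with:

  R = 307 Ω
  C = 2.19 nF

Step 1 — Angular frequency: ω = 2π·f = 2π·85.2 = 535.3 rad/s.
Step 2 — Component impedances:
  R: Z = R = 307 Ω
  C: Z = 1/(jωC) = -j/(ω·C) = 0 - j8.53e+05 Ω
Step 3 — Series combination: Z_total = R + C = 307 - j8.53e+05 Ω = 8.53e+05∠-90.0° Ω.
Step 4 — Power factor: PF = cos(φ) = Re(Z)/|Z| = 307/8.53e+05 = 0.0003599.
Step 5 — Type: Im(Z) = -8.53e+05 ⇒ leading (phase φ = -90.0°).

PF = 0.0003599 (leading, φ = -90.0°)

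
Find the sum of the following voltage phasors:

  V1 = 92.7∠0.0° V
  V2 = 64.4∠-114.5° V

Step 1 — Convert each phasor to rectangular form:
  V1 = 92.7·(cos(0.0°) + j·sin(0.0°)) = 92.7 V
  V2 = 64.4·(cos(-114.5°) + j·sin(-114.5°)) = -26.71 - j58.6 V
Step 2 — Sum components: V_total = 65.99 - j58.6 V.
Step 3 — Convert to polar: |V_total| = 88.26 V, ∠V_total = -41.6°.

V_total = 88.26∠-41.6° V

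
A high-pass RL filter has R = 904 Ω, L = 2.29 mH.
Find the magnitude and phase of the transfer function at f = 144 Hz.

Step 1 — Angular frequency: ω = 2π·144 = 904.8 rad/s.
Step 2 — Transfer function: H(jω) = jωL/(R + jωL).
Step 3 — Numerator jωL = j·2.072; denominator R + jωL = 904 + j2.072.
Step 4 — H = 5.253e-06 + j0.002292.
Step 5 — Magnitude: |H| = 0.002292 (-52.8 dB); phase: φ = 89.9°.

|H| = 0.002292 (-52.8 dB), φ = 89.9°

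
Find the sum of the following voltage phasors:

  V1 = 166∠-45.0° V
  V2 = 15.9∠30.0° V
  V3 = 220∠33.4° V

Step 1 — Convert each phasor to rectangular form:
  V1 = 166·(cos(-45.0°) + j·sin(-45.0°)) = 117.4 - j117.4 V
  V2 = 15.9·(cos(30.0°) + j·sin(30.0°)) = 13.77 + j7.95 V
  V3 = 220·(cos(33.4°) + j·sin(33.4°)) = 183.7 + j121.1 V
Step 2 — Sum components: V_total = 314.8 + j11.68 V.
Step 3 — Convert to polar: |V_total| = 315 V, ∠V_total = 2.1°.

V_total = 315∠2.1° V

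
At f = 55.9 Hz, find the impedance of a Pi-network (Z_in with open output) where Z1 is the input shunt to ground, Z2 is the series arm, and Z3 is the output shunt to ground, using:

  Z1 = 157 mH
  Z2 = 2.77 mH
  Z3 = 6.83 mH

Step 1 — Angular frequency: ω = 2π·f = 2π·55.9 = 351.2 rad/s.
Step 2 — Component impedances:
  Z1: Z = jωL = j·351.2·0.157 = 0 + j55.14 Ω
  Z2: Z = jωL = j·351.2·0.00277 = 0 + j0.9729 Ω
  Z3: Z = jωL = j·351.2·0.00683 = 0 + j2.399 Ω
Step 3 — With open output, the series arm Z2 and the output shunt Z3 appear in series to ground: Z2 + Z3 = 0 + j3.372 Ω.
Step 4 — Parallel with input shunt Z1: Z_in = Z1 || (Z2 + Z3) = 0 + j3.178 Ω = 3.178∠90.0° Ω.

Z = 0 + j3.178 Ω = 3.178∠90.0° Ω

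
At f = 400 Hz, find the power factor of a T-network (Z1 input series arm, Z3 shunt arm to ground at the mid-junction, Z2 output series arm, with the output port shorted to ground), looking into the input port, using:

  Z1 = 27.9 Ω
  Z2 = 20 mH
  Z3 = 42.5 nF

Step 1 — Angular frequency: ω = 2π·f = 2π·400 = 2513 rad/s.
Step 2 — Component impedances:
  Z1: Z = R = 27.9 Ω
  Z2: Z = jωL = j·2513·0.02 = 0 + j50.27 Ω
  Z3: Z = 1/(jωC) = -j/(ω·C) = 0 - j9362 Ω
Step 3 — With the output port shorted to ground, the output series arm Z2 runs from the junction to ground; the shunt arm Z3 also runs from the junction to ground. They appear in parallel: Z3 || Z2 = 0 + j50.54 Ω.
Step 4 — Series with input arm Z1: Z_in = Z1 + (Z3 || Z2) = 27.9 + j50.54 Ω = 57.73∠61.1° Ω.
Step 5 — Power factor: PF = cos(φ) = Re(Z)/|Z| = 27.9/57.73 = 0.4833.
Step 6 — Type: Im(Z) = 50.54 ⇒ lagging (phase φ = 61.1°).

PF = 0.4833 (lagging, φ = 61.1°)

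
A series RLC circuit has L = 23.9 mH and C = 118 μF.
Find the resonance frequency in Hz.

Step 1 — Resonance condition Im(Z)=0 gives ω₀ = 1/√(LC).
Step 2 — ω₀ = 1/√(0.0239·0.000118) = 595.5 rad/s.
Step 3 — f₀ = ω₀/(2π) = 94.77 Hz.

f₀ = 94.77 Hz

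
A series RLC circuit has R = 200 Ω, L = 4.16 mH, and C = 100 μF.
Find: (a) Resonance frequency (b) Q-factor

Step 1 — Resonance condition Im(Z)=0 gives ω₀ = 1/√(LC).
Step 2 — ω₀ = 1/√(0.00416·0.0001) = 1550 rad/s.
Step 3 — f₀ = ω₀/(2π) = 246.8 Hz.
Step 4 — Series Q: Q = ω₀L/R = 1550·0.00416/200 = 0.03225.

(a) f₀ = 246.8 Hz  (b) Q = 0.03225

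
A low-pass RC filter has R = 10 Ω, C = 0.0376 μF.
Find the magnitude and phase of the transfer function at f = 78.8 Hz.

Step 1 — Angular frequency: ω = 2π·78.8 = 495.1 rad/s.
Step 2 — Transfer function: H(jω) = 1/(1 + jωRC).
Step 3 — Denominator: 1 + jωRC = 1 + j·495.1·10·3.76e-08 = 1 + j0.0001862.
Step 4 — H = 1 - j0.0001862.
Step 5 — Magnitude: |H| = 1 (-0.0 dB); phase: φ = -0.0°.

|H| = 1 (-0.0 dB), φ = -0.0°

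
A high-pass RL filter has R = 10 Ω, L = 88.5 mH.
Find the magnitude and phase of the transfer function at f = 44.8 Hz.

Step 1 — Angular frequency: ω = 2π·44.8 = 281.5 rad/s.
Step 2 — Transfer function: H(jω) = jωL/(R + jωL).
Step 3 — Numerator jωL = j·24.91; denominator R + jωL = 10 + j24.91.
Step 4 — H = 0.8612 + j0.3457.
Step 5 — Magnitude: |H| = 0.928 (-0.6 dB); phase: φ = 21.9°.

|H| = 0.928 (-0.6 dB), φ = 21.9°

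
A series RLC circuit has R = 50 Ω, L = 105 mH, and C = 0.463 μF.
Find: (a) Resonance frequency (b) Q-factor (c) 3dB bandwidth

Step 1 — Resonance: ω₀ = 1/√(LC) = 1/√(0.105·4.63e-07) = 4535 rad/s.
Step 2 — f₀ = ω₀/(2π) = 721.8 Hz.
Step 3 — Series Q: Q = ω₀L/R = 4535·0.105/50 = 9.524.
Step 4 — Bandwidth: Δω = ω₀/Q = 476.2 rad/s; BW = Δω/(2π) = 75.79 Hz.

(a) f₀ = 721.8 Hz  (b) Q = 9.524  (c) BW = 75.79 Hz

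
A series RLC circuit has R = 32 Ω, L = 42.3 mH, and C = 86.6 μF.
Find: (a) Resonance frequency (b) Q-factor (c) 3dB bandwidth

Step 1 — Resonance: ω₀ = 1/√(LC) = 1/√(0.0423·8.66e-05) = 522.5 rad/s.
Step 2 — f₀ = ω₀/(2π) = 83.16 Hz.
Step 3 — Series Q: Q = ω₀L/R = 522.5·0.0423/32 = 0.6907.
Step 4 — Bandwidth: Δω = ω₀/Q = 756.5 rad/s; BW = Δω/(2π) = 120.4 Hz.

(a) f₀ = 83.16 Hz  (b) Q = 0.6907  (c) BW = 120.4 Hz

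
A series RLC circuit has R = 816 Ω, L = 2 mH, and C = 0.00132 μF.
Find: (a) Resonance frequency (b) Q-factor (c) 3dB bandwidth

Step 1 — Resonance: ω₀ = 1/√(LC) = 1/√(0.002·1.32e-09) = 6.155e+05 rad/s.
Step 2 — f₀ = ω₀/(2π) = 9.795e+04 Hz.
Step 3 — Series Q: Q = ω₀L/R = 6.155e+05·0.002/816 = 1.508.
Step 4 — Bandwidth: Δω = ω₀/Q = 4.08e+05 rad/s; BW = Δω/(2π) = 6.494e+04 Hz.

(a) f₀ = 9.795e+04 Hz  (b) Q = 1.508  (c) BW = 6.494e+04 Hz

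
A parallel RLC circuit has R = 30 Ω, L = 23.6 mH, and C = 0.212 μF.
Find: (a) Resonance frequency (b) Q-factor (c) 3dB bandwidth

Step 1 — Resonance: ω₀ = 1/√(LC) = 1/√(0.0236·2.12e-07) = 1.414e+04 rad/s.
Step 2 — f₀ = ω₀/(2π) = 2250 Hz.
Step 3 — Parallel Q: Q = R/(ω₀L) = 30/(1.414e+04·0.0236) = 0.08992.
Step 4 — Bandwidth: Δω = ω₀/Q = 1.572e+05 rad/s; BW = Δω/(2π) = 2.502e+04 Hz.

(a) f₀ = 2250 Hz  (b) Q = 0.08992  (c) BW = 2.502e+04 Hz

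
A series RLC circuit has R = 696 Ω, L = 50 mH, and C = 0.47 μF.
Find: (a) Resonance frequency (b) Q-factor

Step 1 — Resonance condition Im(Z)=0 gives ω₀ = 1/√(LC).
Step 2 — ω₀ = 1/√(0.05·4.7e-07) = 6523 rad/s.
Step 3 — f₀ = ω₀/(2π) = 1038 Hz.
Step 4 — Series Q: Q = ω₀L/R = 6523·0.05/696 = 0.4686.

(a) f₀ = 1038 Hz  (b) Q = 0.4686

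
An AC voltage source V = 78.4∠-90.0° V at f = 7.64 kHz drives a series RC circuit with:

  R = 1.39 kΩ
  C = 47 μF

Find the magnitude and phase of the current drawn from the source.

Step 1 — Angular frequency: ω = 2π·f = 2π·7640 = 4.8e+04 rad/s.
Step 2 — Component impedances:
  R: Z = R = 1390 Ω
  C: Z = 1/(jωC) = -j/(ω·C) = 0 - j0.4432 Ω
Step 3 — Series combination: Z_total = R + C = 1390 - j0.4432 Ω = 1390∠-0.0° Ω.
Step 4 — Source phasor: V = 78.4∠-90.0° V = 0 - j78.4 V.
Step 5 — Ohm's law: I = V / Z_total = (0 - j78.4) / (1390 - j0.4432) = 1.799e-05 - j0.0564 A.
Step 6 — Convert to polar: |I| = 0.0564 A, ∠I = -90.0°.

I = 0.0564∠-90.0° A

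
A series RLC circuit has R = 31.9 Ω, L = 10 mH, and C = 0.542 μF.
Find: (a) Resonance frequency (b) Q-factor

Step 1 — Resonance condition Im(Z)=0 gives ω₀ = 1/√(LC).
Step 2 — ω₀ = 1/√(0.01·5.42e-07) = 1.358e+04 rad/s.
Step 3 — f₀ = ω₀/(2π) = 2162 Hz.
Step 4 — Series Q: Q = ω₀L/R = 1.358e+04·0.01/31.9 = 4.258.

(a) f₀ = 2162 Hz  (b) Q = 4.258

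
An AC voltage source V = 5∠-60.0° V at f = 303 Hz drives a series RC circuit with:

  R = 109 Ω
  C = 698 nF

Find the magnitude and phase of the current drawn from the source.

Step 1 — Angular frequency: ω = 2π·f = 2π·303 = 1904 rad/s.
Step 2 — Component impedances:
  R: Z = R = 109 Ω
  C: Z = 1/(jωC) = -j/(ω·C) = 0 - j752.5 Ω
Step 3 — Series combination: Z_total = R + C = 109 - j752.5 Ω = 760.4∠-81.8° Ω.
Step 4 — Source phasor: V = 5∠-60.0° V = 2.5 - j4.33 V.
Step 5 — Ohm's law: I = V / Z_total = (2.5 - j4.33) / (109 - j752.5) = 0.006107 + j0.002438 A.
Step 6 — Convert to polar: |I| = 0.006576 A, ∠I = 21.8°.

I = 0.006576∠21.8° A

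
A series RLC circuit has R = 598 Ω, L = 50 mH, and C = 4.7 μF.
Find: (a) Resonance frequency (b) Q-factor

Step 1 — Resonance condition Im(Z)=0 gives ω₀ = 1/√(LC).
Step 2 — ω₀ = 1/√(0.05·4.7e-06) = 2063 rad/s.
Step 3 — f₀ = ω₀/(2π) = 328.3 Hz.
Step 4 — Series Q: Q = ω₀L/R = 2063·0.05/598 = 0.1725.

(a) f₀ = 328.3 Hz  (b) Q = 0.1725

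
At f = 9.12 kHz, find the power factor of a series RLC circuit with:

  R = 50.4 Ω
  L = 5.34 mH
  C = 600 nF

Step 1 — Angular frequency: ω = 2π·f = 2π·9120 = 5.73e+04 rad/s.
Step 2 — Component impedances:
  R: Z = R = 50.4 Ω
  L: Z = jωL = j·5.73e+04·0.00534 = 0 + j306 Ω
  C: Z = 1/(jωC) = -j/(ω·C) = 0 - j29.09 Ω
Step 3 — Series combination: Z_total = R + L + C = 50.4 + j276.9 Ω = 281.5∠79.7° Ω.
Step 4 — Power factor: PF = cos(φ) = Re(Z)/|Z| = 50.4/281.46 = 0.1791.
Step 5 — Type: Im(Z) = 276.9 ⇒ lagging (phase φ = 79.7°).

PF = 0.1791 (lagging, φ = 79.7°)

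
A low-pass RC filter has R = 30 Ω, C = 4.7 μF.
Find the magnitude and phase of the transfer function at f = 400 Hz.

Step 1 — Angular frequency: ω = 2π·400 = 2513 rad/s.
Step 2 — Transfer function: H(jω) = 1/(1 + jωRC).
Step 3 — Denominator: 1 + jωRC = 1 + j·2513·30·4.7e-06 = 1 + j0.3544.
Step 4 — H = 0.8884 - j0.3148.
Step 5 — Magnitude: |H| = 0.9426 (-0.5 dB); phase: φ = -19.5°.

|H| = 0.9426 (-0.5 dB), φ = -19.5°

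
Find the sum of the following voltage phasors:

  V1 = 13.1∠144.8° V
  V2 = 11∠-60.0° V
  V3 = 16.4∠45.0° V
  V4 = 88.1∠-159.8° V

Step 1 — Convert each phasor to rectangular form:
  V1 = 13.1·(cos(144.8°) + j·sin(144.8°)) = -10.7 + j7.551 V
  V2 = 11·(cos(-60.0°) + j·sin(-60.0°)) = 5.5 - j9.526 V
  V3 = 16.4·(cos(45.0°) + j·sin(45.0°)) = 11.6 + j11.6 V
  V4 = 88.1·(cos(-159.8°) + j·sin(-159.8°)) = -82.68 - j30.42 V
Step 2 — Sum components: V_total = -76.29 - j20.8 V.
Step 3 — Convert to polar: |V_total| = 79.07 V, ∠V_total = -164.7°.

V_total = 79.07∠-164.7° V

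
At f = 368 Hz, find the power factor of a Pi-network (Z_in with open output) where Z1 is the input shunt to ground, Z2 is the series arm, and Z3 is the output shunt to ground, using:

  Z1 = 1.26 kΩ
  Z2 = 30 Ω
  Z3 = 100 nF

Step 1 — Angular frequency: ω = 2π·f = 2π·368 = 2312 rad/s.
Step 2 — Component impedances:
  Z1: Z = R = 1260 Ω
  Z2: Z = R = 30 Ω
  Z3: Z = 1/(jωC) = -j/(ω·C) = 0 - j4325 Ω
Step 3 — With open output, the series arm Z2 and the output shunt Z3 appear in series to ground: Z2 + Z3 = 30 - j4325 Ω.
Step 4 — Parallel with input shunt Z1: Z_in = Z1 || (Z2 + Z3) = 1159 - j337.1 Ω = 1207∠-16.2° Ω.
Step 5 — Power factor: PF = cos(φ) = Re(Z)/|Z| = 1159/1207 = 0.9602.
Step 6 — Type: Im(Z) = -337.1 ⇒ leading (phase φ = -16.2°).

PF = 0.9602 (leading, φ = -16.2°)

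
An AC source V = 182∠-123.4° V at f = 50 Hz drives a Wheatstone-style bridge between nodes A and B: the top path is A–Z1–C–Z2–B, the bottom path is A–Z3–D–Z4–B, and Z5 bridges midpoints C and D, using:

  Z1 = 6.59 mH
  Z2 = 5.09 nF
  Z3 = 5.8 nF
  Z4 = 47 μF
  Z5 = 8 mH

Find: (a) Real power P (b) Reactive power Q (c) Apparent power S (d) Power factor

Step 1 — Angular frequency: ω = 2π·f = 2π·50 = 314.2 rad/s.
Step 2 — Component impedances:
  Z1: Z = jωL = j·314.2·0.00659 = 0 + j2.07 Ω
  Z2: Z = 1/(jωC) = -j/(ω·C) = 0 - j6.254e+05 Ω
  Z3: Z = 1/(jωC) = -j/(ω·C) = 0 - j5.488e+05 Ω
  Z4: Z = 1/(jωC) = -j/(ω·C) = 0 - j67.73 Ω
  Z5: Z = jωL = j·314.2·0.008 = 0 + j2.513 Ω
Step 3 — Bridge requires nodal analysis (the Z5 bridge couples midpoints C and D, so the two paths cannot be reduced to a simple series/parallel combination). Setting node B to ground and injecting 1 A at node A, the 3-node admittance system at A, C, D solves to V_A = Z_AB = 0 - j63.14 Ω = 63.14∠-90.0° Ω.
Step 4 — Source phasor: V = 182∠-123.4° V = -100.2 - j151.9 V.
Step 5 — Current: I = V / Z = 2.407 - j1.587 A = 2.883∠-33.4° A.
Step 6 — Complex power: S = V·I* = 0 - j524.7 VA.
Step 7 — Real power: P = Re(S) = 0 W.
Step 8 — Reactive power: Q = Im(S) = -524.7 VAR.
Step 9 — Apparent power: |S| = 524.7 VA.
Step 10 — Power factor: PF = P/|S| = 0 (leading).

(a) P = 0 W  (b) Q = -524.7 VAR  (c) S = 524.7 VA  (d) PF = 0 (leading)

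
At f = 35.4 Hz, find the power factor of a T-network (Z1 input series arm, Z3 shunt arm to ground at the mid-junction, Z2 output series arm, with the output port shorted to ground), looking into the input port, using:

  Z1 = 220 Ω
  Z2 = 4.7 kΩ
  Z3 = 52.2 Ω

Step 1 — Angular frequency: ω = 2π·f = 2π·35.4 = 222.4 rad/s.
Step 2 — Component impedances:
  Z1: Z = R = 220 Ω
  Z2: Z = R = 4700 Ω
  Z3: Z = R = 52.2 Ω
Step 3 — With the output port shorted to ground, the output series arm Z2 runs from the junction to ground; the shunt arm Z3 also runs from the junction to ground. They appear in parallel: Z3 || Z2 = 51.63 Ω.
Step 4 — Series with input arm Z1: Z_in = Z1 + (Z3 || Z2) = 271.6 Ω = 271.6∠0.0° Ω.
Step 5 — Power factor: PF = cos(φ) = Re(Z)/|Z| = 271.6/271.6 = 1.
Step 6 — Type: Im(Z) = 0 ⇒ unity (phase φ = 0.0°).

PF = 1 (unity, φ = 0.0°)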